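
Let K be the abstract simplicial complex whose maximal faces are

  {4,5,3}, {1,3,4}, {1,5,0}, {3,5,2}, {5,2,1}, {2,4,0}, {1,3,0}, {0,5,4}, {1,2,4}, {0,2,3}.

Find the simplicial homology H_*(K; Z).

H_0 = Z,  H_1 = Z/2,  H_2 = 0.

We work with the vertex ordering 0 < 1 < 2 < 3 < 4 < 5. The simplices of K, each written with vertices in increasing order, are:

  0-simplices (6): [0], [1], [2], [3], [4], [5]
  1-simplices (15): [0,1], [0,2], [0,3], [0,4], [0,5], [1,2], [1,3], [1,4], [1,5], [2,3], [2,4], [2,5], [3,4], [3,5], [4,5]
  2-simplices (10): [0,1,3], [0,1,5], [0,2,3], [0,2,4], [0,4,5], [1,2,4], [1,2,5], [1,3,4], [2,3,5], [3,4,5]

giving chain groups C_0 ≅ Z^6, C_1 ≅ Z^15, C_2 ≅ Z^10.

Boundary ∂_1: C_1 → C_0 maps an edge to its endpoints' difference, ∂[p,q] = q − p. For instance
  ∂[2,5] = [5] − [2].
This gives a 6×15 integer matrix of rank 5; reducing to Smith normal form yields diagonal entries (1,1,1,1,1).

Boundary ∂_2: C_2 → C_1 sends each 2-simplex [p,q,r] to [q,r] − [p,r] + [p,q]. For instance
  ∂[0,1,5] = [1,5] − [0,5] + [0,1],
  ∂[1,2,5] = [2,5] − [1,5] + [1,2].
The 15×10 boundary matrix has rank 10 and Smith normal form diag(1,1,1,1,1,1,1,1,1,2).

Reading off H_k = ker ∂_k / im ∂_{k+1}:

  H_0: rank C_0 − rank ∂_1 = 6 − 5 = 1, and the invariant factors of ∂_1 are all 1, so H_0 ≅ Z.
  H_1: rank ker ∂_1 − rank ∂_2 = (15 − 5) − 10 = 0, and ∂_2 has invariant factor 2 > 1, so H_1 ≅ Z/2.
  H_2: rank ker ∂_2 − rank ∂_3 = (10 − 10) − 0 = 0, and there is no ∂_3, so H_2 ≅ 0.

As a check, the Euler characteristic is 6 − 15 + 10 = 1, which agrees with 1 − 0 + 0 = 1.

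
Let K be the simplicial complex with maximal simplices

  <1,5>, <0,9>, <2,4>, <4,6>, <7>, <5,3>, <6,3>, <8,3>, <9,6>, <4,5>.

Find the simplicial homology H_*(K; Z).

H_0 ≅ Z^2,  H_1 ≅ Z.

K has 10 vertices, 9 edges.
rank ∂_0 = 0, rank ∂_1 = 8 ⇒ b_0 = 10 − 0 − 8 = 2; all invariant factors of ∂_1 are 1 so no torsion. So H_0 ≅ Z^2.
rank ∂_1 = 8, rank ∂_2 = 0 ⇒ b_1 = 9 − 8 − 0 = 1. So H_1 ≅ Z.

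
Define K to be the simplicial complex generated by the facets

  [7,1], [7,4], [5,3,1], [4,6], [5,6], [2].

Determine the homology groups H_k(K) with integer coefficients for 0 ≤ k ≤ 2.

Fix the vertex order 1 < 2 < 3 < 4 < 5 < 6 < 7 and write every simplex with vertices in increasing order. Then dim K = 2 and the simplices of K are:

  0-simplices (7): [1], [2], [3], [4], [5], [6], [7]
  1-simplices (7): [1,3], [1,5], [1,7], [3,5], [4,6], [4,7], [5,6]
  2-simplices (1): [1,3,5]

so the chain groups are C_0 ≅ Z^7, C_1 ≅ Z^7, C_2 ≅ Z^1.

Boundary ∂_1: C_1 → C_0 sends each edge [p,q] (with p < q) to q − p.
The resulting 7×7 matrix has rank 5, and its Smith normal form has invariant factors (1,1,1,1,1).

The boundary map ∂_2: C_2 → C_1 maps a triangle to the signed sum of its edges. For instance
  ∂[1,3,5] = [3,5] − [1,5] + [1,3].
This gives a 7×1 integer matrix of rank 1; reducing to Smith normal form yields diagonal entries (1).

From H_k ≅ ker(∂_k) / im(∂_{k+1}) we obtain:

  H_0: rank C_0 − rank ∂_1 = 7 − 5 = 2, and the invariant factors of ∂_1 are all 1, so H_0 = Z^2.
  H_1: rank ker ∂_1 − rank ∂_2 = (7 − 5) − 1 = 1, and the invariant factors of ∂_2 are all 1, so H_1 = Z.
  H_2: rank ker ∂_2 − rank ∂_3 = (1 − 1) − 0 = 0, and there is no ∂_3, so H_2 = 0.

H_0 ≅ Z^2,  H_1 ≅ Z,  H_2 = 0.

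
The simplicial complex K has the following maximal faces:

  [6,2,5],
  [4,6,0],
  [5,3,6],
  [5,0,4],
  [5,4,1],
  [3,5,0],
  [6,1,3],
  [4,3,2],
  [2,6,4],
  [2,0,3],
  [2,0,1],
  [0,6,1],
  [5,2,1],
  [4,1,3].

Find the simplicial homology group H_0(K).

H_0 = Z.

Fix the vertex order 0 < 1 < 2 < 3 < 4 < 5 < 6 and write every simplex with vertices in increasing order. Then dim K = 2 and the simplices of K are:

  0-simplices (7): [0], [1], [2], [3], [4], [5], [6]
  1-simplices (21): [0,1], [0,2], [0,3], [0,4], [0,5], [0,6], [1,2], [1,3], [1,4], [1,5], [1,6], [2,3], [2,4], [2,5], [2,6], [3,4], [3,5], [3,6], [4,5], [4,6], [5,6]
  2-simplices (14): [0,1,2], [0,1,6], [0,2,3], [0,3,5], [0,4,5], [0,4,6], [1,2,5], [1,3,4], [1,3,6], [1,4,5], [2,3,4], [2,4,6], [2,5,6], [3,5,6]

giving chain groups C_0 ≅ Z^7, C_1 ≅ Z^21, C_2 ≅ Z^14.

Boundary ∂_1: C_1 → C_0 maps an edge to its endpoints' difference, ∂[p,q] = q − p. For instance
  ∂[1,3] = [3] − [1].
The resulting 7×21 matrix has rank 6, and its Smith normal form has invariant factors (1,1,1,1,1,1).

The boundary map ∂_2: C_2 → C_1 sends each 2-simplex [p,q,r] to [q,r] − [p,r] + [p,q]. For instance
  ∂[1,4,5] = [4,5] − [1,5] + [1,4],
  ∂[0,2,3] = [2,3] − [0,3] + [0,2].
This gives a 21×14 integer matrix of rank 13; reducing to Smith normal form yields diagonal entries (1,1,1,1,1,1,1,1,1,1,1,1,1).

Computing H_k = (kernel of ∂_k) / (image of ∂_{k+1}):

  H_0: rank C_0 − rank ∂_1 = 7 − 6 = 1, and the invariant factors of ∂_1 are all 1, so H_0 ≅ Z.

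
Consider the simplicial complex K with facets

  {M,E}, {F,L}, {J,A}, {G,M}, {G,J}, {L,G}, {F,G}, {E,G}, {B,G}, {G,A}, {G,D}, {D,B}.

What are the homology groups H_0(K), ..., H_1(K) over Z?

We work with the vertex ordering A < B < D < E < F < G < J < L < M. The simplices of K, each written with vertices in increasing order, are:

  0-simplices (9): A, B, D, E, F, G, J, L, M
  1-simplices (12): AG, AJ, BD, BG, DG, EG, EM, FG, FL, GJ, GL, GM

so the chain groups are C_0 ≅ Z^9, C_1 ≅ Z^12.

The boundary map ∂_1: C_1 → C_0 is given by ∂[p,q] = [q] − [p]. For instance
  ∂BG = G − B.
The 9×12 boundary matrix has rank 8 and Smith normal form diag(1,1,1,1,1,1,1,1).

Reading off H_k = ker ∂_k / im ∂_{k+1}:

  H_0: rank C_0 − rank ∂_1 = 9 − 8 = 1, and the invariant factors of ∂_1 are all 1, so H_0 = Z.
  H_1: rank ker ∂_1 − rank ∂_2 = (12 − 8) − 0 = 4, and there is no ∂_2, so H_1 = Z^4.

H_0 ≅ Z,  H_1 ≅ Z^4.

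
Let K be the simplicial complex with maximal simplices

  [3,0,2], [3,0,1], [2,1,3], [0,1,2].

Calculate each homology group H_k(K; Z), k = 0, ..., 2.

H_0 ≅ Z,  H_1 = 0,  H_2 ≅ Z.

Fix the vertex order 0 < 1 < 2 < 3 and write every simplex with vertices in increasing order. Then dim K = 2 and the simplices of K are:

  0-simplices (4): [0], [1], [2], [3]
  1-simplices (6): [0,1], [0,2], [0,3], [1,2], [1,3], [2,3]
  2-simplices (4): [0,1,2], [0,1,3], [0,2,3], [1,2,3]

Hence C_0 ≅ Z^4, C_1 ≅ Z^6, C_2 ≅ Z^4.

Boundary ∂_1: C_1 → C_0 is given by ∂[p,q] = [q] − [p].
As a 4×6 matrix over Z this has rank 3, with invariant factors (1,1,1).

Boundary ∂_2: C_2 → C_1 acts by ∂[p,q,r] = [q,r] − [p,r] + [p,q]. For instance
  ∂[0,1,3] = [1,3] − [0,3] + [0,1],
  ∂[1,2,3] = [2,3] − [1,3] + [1,2].
The 6×4 boundary matrix has rank 3 and Smith normal form diag(1,1,1).

From H_k ≅ ker(∂_k) / im(∂_{k+1}) we obtain:

  H_0: rank C_0 − rank ∂_1 = 4 − 3 = 1, and the invariant factors of ∂_1 are all 1, so H_0 ≅ Z.
  H_1: rank ker ∂_1 − rank ∂_2 = (6 − 3) − 3 = 0, and the invariant factors of ∂_2 are all 1, so H_1 ≅ 0.
  H_2: rank ker ∂_2 − rank ∂_3 = (4 − 3) − 0 = 1, and there is no ∂_3, so H_2 ≅ Z.

As a check, the Euler characteristic is 4 − 6 + 4 = 2, which agrees with 1 − 0 + 1 = 2.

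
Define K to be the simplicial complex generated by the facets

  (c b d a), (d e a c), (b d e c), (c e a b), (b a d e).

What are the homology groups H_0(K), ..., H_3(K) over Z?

We work with the vertex ordering a < b < c < d < e. The simplices of K, each written with vertices in increasing order, are:

  0-simplices (5): a, b, c, d, e
  1-simplices (10): ab, ac, ad, ae, bc, bd, be, cd, ce, de
  2-simplices (10): abc, abd, abe, acd, ace, ade, bcd, bce, bde, cde
  3-simplices (5): abcd, abce, abde, acde, bcde

so the chain groups are C_0 ≅ Z^5, C_1 ≅ Z^10, C_2 ≅ Z^10, C_3 ≅ Z^5.

∂_1: C_1 → C_0 sends each edge [p,q] (with p < q) to q − p. For instance
  ∂bd = d − b.
The resulting 5×10 matrix has rank 4, and its Smith normal form has invariant factors (1,1,1,1).

∂_2: C_2 → C_1 maps a triangle to the signed sum of its edges. For instance
  ∂abd = bd − ad + ab,
  ∂bde = de − be + bd.
The 10×10 boundary matrix has rank 6 and Smith normal form diag(1,1,1,1,1,1).

The boundary map ∂_3: C_3 → C_2 sends each 3-simplex σ to the alternating sum Σ_i (−1)^i (σ with its i-th vertex removed). For instance
  ∂abcd = bcd − acd + abd − abc,
  ∂abde = bde − ade + abe − abd.
The resulting 10×5 matrix has rank 4, and its Smith normal form has invariant factors (1,1,1,1).

From H_k ≅ ker(∂_k) / im(∂_{k+1}) we obtain:

  H_0: rank C_0 − rank ∂_1 = 5 − 4 = 1, and the invariant factors of ∂_1 are all 1, so H_0 = Z.
  H_1: rank ker ∂_1 − rank ∂_2 = (10 − 4) − 6 = 0, and the invariant factors of ∂_2 are all 1, so H_1 = 0.
  H_2: rank ker ∂_2 − rank ∂_3 = (10 − 6) − 4 = 0, and the invariant factors of ∂_3 are all 1, so H_2 = 0.
  H_3: rank ker ∂_3 − rank ∂_4 = (5 − 4) − 0 = 1, and there is no ∂_4, so H_3 = Z.

H_0 = Z,  H_1 = 0,  H_2 = 0,  H_3 = Z.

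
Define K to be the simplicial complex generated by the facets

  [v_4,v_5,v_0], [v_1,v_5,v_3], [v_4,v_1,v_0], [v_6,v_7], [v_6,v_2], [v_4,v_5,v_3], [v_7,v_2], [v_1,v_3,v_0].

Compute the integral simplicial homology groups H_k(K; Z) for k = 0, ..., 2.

K has 8 vertices, 13 edges, 5 triangles.
rank ∂_0 = 0, rank ∂_1 = 6 ⇒ b_0 = 8 − 0 − 6 = 2; all invariant factors of ∂_1 are 1 so no torsion. So H_0 = Z^2.
rank ∂_1 = 6, rank ∂_2 = 5 ⇒ b_1 = 13 − 6 − 5 = 2; all invariant factors of ∂_2 are 1 so no torsion. So H_1 = Z^2.
rank ∂_2 = 5, rank ∂_3 = 0 ⇒ b_2 = 5 − 5 − 0 = 0. So H_2 = 0.

H_0 = Z^2,  H_1 = Z^2,  H_2 = 0.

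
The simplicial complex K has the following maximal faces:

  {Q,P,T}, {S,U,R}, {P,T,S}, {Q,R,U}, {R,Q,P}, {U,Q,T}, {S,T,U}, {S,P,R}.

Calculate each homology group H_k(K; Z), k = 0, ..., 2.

Fix the vertex order P < Q < R < S < T < U and write every simplex with vertices in increasing order. Then dim K = 2 and the simplices of K are:

  0-simplices (6): P, Q, R, S, T, U
  1-simplices (12): PQ, PR, PS, PT, QR, QT, QU, RS, RU, ST, SU, TU
  2-simplices (8): PQR, PQT, PRS, PST, QRU, QTU, RSU, STU

so the chain groups are C_0 ≅ Z^6, C_1 ≅ Z^12, C_2 ≅ Z^8.

∂_1: C_1 → C_0 is given by ∂[p,q] = [q] − [p].
The 6×12 boundary matrix has rank 5 and Smith normal form diag(1,1,1,1,1).

∂_2: C_2 → C_1 maps a triangle to the signed sum of its edges. For instance
  ∂PST = ST − PT + PS,
  ∂RSU = SU − RU + RS.
The resulting 12×8 matrix has rank 7, and its Smith normal form has invariant factors (1,1,1,1,1,1,1).

Reading off H_k = ker ∂_k / im ∂_{k+1}:

  H_0: rank C_0 − rank ∂_1 = 6 − 5 = 1, and the invariant factors of ∂_1 are all 1, so H_0 = Z.
  H_1: rank ker ∂_1 − rank ∂_2 = (12 − 5) − 7 = 0, and the invariant factors of ∂_2 are all 1, so H_1 = 0.
  H_2: rank ker ∂_2 − rank ∂_3 = (8 − 7) − 0 = 1, and there is no ∂_3, so H_2 = Z.

H_0 ≅ Z,  H_1 = 0,  H_2 ≅ Z.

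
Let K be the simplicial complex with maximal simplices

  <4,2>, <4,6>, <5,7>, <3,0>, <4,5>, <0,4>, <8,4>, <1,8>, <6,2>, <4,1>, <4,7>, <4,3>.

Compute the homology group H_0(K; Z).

H_0 ≅ Z.

Order the vertices as 0 < 1 < 2 < 3 < 4 < 5 < 6 < 7 < 8. Listing each simplex with vertices in this order, K has dimension 1 with simplices:

  0-simplices (9): [0], [1], [2], [3], [4], [5], [6], [7], [8]
  1-simplices (12): [0,3], [0,4], [1,4], [1,8], [2,4], [2,6], [3,4], [4,5], [4,6], [4,7], [4,8], [5,7]

giving chain groups C_0 ≅ Z^9, C_1 ≅ Z^12.

Boundary ∂_1: C_1 → C_0 is given by ∂[p,q] = [q] − [p].
The resulting 9×12 matrix has rank 8, and its Smith normal form has invariant factors (1,1,1,1,1,1,1,1).

Reading off H_k = ker ∂_k / im ∂_{k+1}:

  H_0: rank C_0 − rank ∂_1 = 9 − 8 = 1, and the invariant factors of ∂_1 are all 1, so H_0 ≅ Z.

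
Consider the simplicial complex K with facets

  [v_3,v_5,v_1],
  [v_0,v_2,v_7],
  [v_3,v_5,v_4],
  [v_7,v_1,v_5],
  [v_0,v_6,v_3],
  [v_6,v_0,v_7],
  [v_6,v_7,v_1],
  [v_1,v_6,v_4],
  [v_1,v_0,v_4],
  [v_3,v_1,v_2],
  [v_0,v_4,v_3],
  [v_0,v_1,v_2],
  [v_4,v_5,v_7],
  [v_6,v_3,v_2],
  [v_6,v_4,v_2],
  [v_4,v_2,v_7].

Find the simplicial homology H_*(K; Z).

H_0 ≅ Z,  H_1 ≅ Z^2,  H_2 ≅ Z.

K has 8 vertices, 24 edges, 16 triangles.
rank ∂_0 = 0, rank ∂_1 = 7 ⇒ b_0 = 8 − 0 − 7 = 1; all invariant factors of ∂_1 are 1 so no torsion. So H_0 = Z.
rank ∂_1 = 7, rank ∂_2 = 15 ⇒ b_1 = 24 − 7 − 15 = 2; all invariant factors of ∂_2 are 1 so no torsion. So H_1 = Z^2.
rank ∂_2 = 15, rank ∂_3 = 0 ⇒ b_2 = 16 − 15 − 0 = 1. So H_2 = Z.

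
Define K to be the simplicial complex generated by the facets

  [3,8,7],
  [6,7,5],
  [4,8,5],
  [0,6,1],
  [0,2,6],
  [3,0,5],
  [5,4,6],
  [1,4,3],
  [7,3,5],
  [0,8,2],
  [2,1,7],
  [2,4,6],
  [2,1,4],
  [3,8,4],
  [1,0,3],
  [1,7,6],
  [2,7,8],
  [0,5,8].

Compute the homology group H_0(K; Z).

Fix the vertex order 0 < 1 < 2 < 3 < 4 < 5 < 6 < 7 < 8 and write every simplex with vertices in increasing order. Then dim K = 2 and the simplices of K are:

  0-simplices (9): [0], [1], [2], [3], [4], [5], [6], [7], [8]
  1-simplices (27): (27 of them)
  2-simplices (18): [0,1,3], [0,1,6], [0,2,6], [0,2,8], [0,3,5], [0,5,8], [1,2,4], [1,2,7], [1,3,4], [1,6,7], [2,4,6], [2,7,8], [3,4,8], [3,5,7], [3,7,8], [4,5,6], [4,5,8], [5,6,7]

giving chain groups C_0 ≅ Z^9, C_1 ≅ Z^27, C_2 ≅ Z^18.

∂_1: C_1 → C_0 sends each edge [p,q] (with p < q) to q − p.
The 9×27 boundary matrix has rank 8 and Smith normal form diag(1,1,1,1,1,1,1,1).

∂_2: C_2 → C_1 maps a triangle to the signed sum of its edges. For instance
  ∂[0,5,8] = [5,8] − [0,8] + [0,5],
  ∂[5,6,7] = [6,7] − [5,7] + [5,6].
The 27×18 boundary matrix has rank 18 and Smith normal form diag(1,1,1,1,1,1,1,1,1,1,1,1,1,1,1,1,1,2).

Computing H_k = (kernel of ∂_k) / (image of ∂_{k+1}):

  H_0: rank C_0 − rank ∂_1 = 9 − 8 = 1, and the invariant factors of ∂_1 are all 1, so H_0 = Z.

H_0 = Z.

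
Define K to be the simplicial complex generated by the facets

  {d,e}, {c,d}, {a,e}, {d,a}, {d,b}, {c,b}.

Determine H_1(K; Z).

Order the vertices as a < b < c < d < e. Listing each simplex with vertices in this order, K has dimension 1 with simplices:

  0-simplices (5): a, b, c, d, e
  1-simplices (6): ad, ae, bc, bd, cd, de

giving chain groups C_0 ≅ Z^5, C_1 ≅ Z^6.

The boundary map ∂_1: C_1 → C_0 sends each edge [p,q] (with p < q) to q − p. For instance
  ∂cd = d − c.
As a 5×6 matrix over Z this has rank 4, with invariant factors (1,1,1,1).

Now H_k = ker ∂_k / im ∂_{k+1}, so:

  H_1: rank ker ∂_1 − rank ∂_2 = (6 − 4) − 0 = 2, and there is no ∂_2, so H_1 = Z^2.

H_1 = Z^2.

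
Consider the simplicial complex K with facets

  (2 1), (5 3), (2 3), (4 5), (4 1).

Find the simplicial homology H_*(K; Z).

Fix the vertex order 1 < 2 < 3 < 4 < 5 and write every simplex with vertices in increasing order. Then dim K = 1 and the simplices of K are:

  0-simplices (5): [1], [2], [3], [4], [5]
  1-simplices (5): [1,2], [1,4], [2,3], [3,5], [4,5]

giving chain groups C_0 ≅ Z^5, C_1 ≅ Z^5.

Boundary ∂_1: C_1 → C_0 sends each edge [p,q] (with p < q) to q − p. For instance
  ∂[2,3] = [3] − [2].
The resulting 5×5 matrix has rank 4, and its Smith normal form has invariant factors (1,1,1,1).

Now H_k = ker ∂_k / im ∂_{k+1}, so:

  H_0: rank C_0 − rank ∂_1 = 5 − 4 = 1, and the invariant factors of ∂_1 are all 1, so H_0 ≅ Z.
  H_1: rank ker ∂_1 − rank ∂_2 = (5 − 4) − 0 = 1, and there is no ∂_2, so H_1 ≅ Z.

H_0 = Z,  H_1 = Z.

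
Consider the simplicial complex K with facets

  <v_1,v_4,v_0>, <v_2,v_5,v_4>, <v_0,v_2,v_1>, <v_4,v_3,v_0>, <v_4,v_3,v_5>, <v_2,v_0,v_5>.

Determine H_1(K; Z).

Take the total order v_0 < v_1 < v_2 < v_3 < v_4 < v_5 on the vertex set. Then K (dimension 2) consists of the simplices:

  0-simplices (6): [v_0], [v_1], [v_2], [v_3], [v_4], [v_5]
  1-simplices (12): [v_0,v_1], [v_0,v_2], [v_0,v_3], [v_0,v_4], [v_0,v_5], [v_1,v_2], [v_1,v_4], [v_2,v_4], [v_2,v_5], [v_3,v_4], [v_3,v_5], [v_4,v_5]
  2-simplices (6): [v_0,v_1,v_2], [v_0,v_1,v_4], [v_0,v_2,v_5], [v_0,v_3,v_4], [v_2,v_4,v_5], [v_3,v_4,v_5]

so the chain groups are C_0 ≅ Z^6, C_1 ≅ Z^12, C_2 ≅ Z^6.

Boundary ∂_1: C_1 → C_0 maps an edge to its endpoints' difference, ∂[p,q] = q − p. For instance
  ∂[v_0,v_5] = [v_5] − [v_0].
The resulting 6×12 matrix has rank 5, and its Smith normal form has invariant factors (1,1,1,1,1).

∂_2: C_2 → C_1 maps a triangle to the signed sum of its edges. For instance
  ∂[v_2,v_4,v_5] = [v_4,v_5] − [v_2,v_5] + [v_2,v_4],
  ∂[v_0,v_2,v_5] = [v_2,v_5] − [v_0,v_5] + [v_0,v_2].
As a 12×6 matrix over Z this has rank 6, with invariant factors (1,1,1,1,1,1).

Now H_k = ker ∂_k / im ∂_{k+1}, so:

  H_1: rank ker ∂_1 − rank ∂_2 = (12 − 5) − 6 = 1, and the invariant factors of ∂_2 are all 1, so H_1 = Z.

H_1 ≅ Z.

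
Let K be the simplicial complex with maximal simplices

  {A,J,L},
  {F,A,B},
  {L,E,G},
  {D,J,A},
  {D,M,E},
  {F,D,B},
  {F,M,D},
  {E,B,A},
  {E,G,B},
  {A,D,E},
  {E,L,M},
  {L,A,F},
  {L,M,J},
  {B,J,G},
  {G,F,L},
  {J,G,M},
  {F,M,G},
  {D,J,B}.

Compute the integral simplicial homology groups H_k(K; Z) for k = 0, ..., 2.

H_0 = Z,  H_1 = Z ⊕ Z/2Z,  H_2 = 0.

Take the total order A < B < D < E < F < G < J < L < M on the vertex set. Then K (dimension 2) consists of the simplices:

  0-simplices (9): A, B, D, E, F, G, J, L, M
  1-simplices (27): AB, AD, AE, AF, AJ, AL, BD, BE, BF, BG, BJ, DE, DF, DJ, DM, EG, EL, EM, FG, FL, FM, GJ, GL, GM, JL, JM, LM
  2-simplices (18): ABE, ABF, ADE, ADJ, AFL, AJL, BDF, BDJ, BEG, BGJ, DEM, DFM, EGL, ELM, FGL, FGM, GJM, JLM

so the chain groups are C_0 ≅ Z^9, C_1 ≅ Z^27, C_2 ≅ Z^18.

∂_1: C_1 → C_0 sends each edge [p,q] (with p < q) to q − p.
The resulting 9×27 matrix has rank 8, and its Smith normal form has invariant factors (1,1,1,1,1,1,1,1).

∂_2: C_2 → C_1 sends each 2-simplex [p,q,r] to [q,r] − [p,r] + [p,q]. For instance
  ∂FGM = GM − FM + FG,
  ∂EGL = GL − EL + EG.
The 27×18 boundary matrix has rank 18 and Smith normal form diag(1,1,1,1,1,1,1,1,1,1,1,1,1,1,1,1,1,2).

From H_k ≅ ker(∂_k) / im(∂_{k+1}) we obtain:

  H_0: rank C_0 − rank ∂_1 = 9 − 8 = 1, and the invariant factors of ∂_1 are all 1, so H_0 ≅ Z.
  H_1: rank ker ∂_1 − rank ∂_2 = (27 − 8) − 18 = 1, and ∂_2 has invariant factor 2 > 1, so H_1 ≅ Z ⊕ Z/2Z.
  H_2: rank ker ∂_2 − rank ∂_3 = (18 − 18) − 0 = 0, and there is no ∂_3, so H_2 ≅ 0.

As a check, the Euler characteristic is 9 − 27 + 18 = 0, which agrees with 1 − 1 + 0 = 0.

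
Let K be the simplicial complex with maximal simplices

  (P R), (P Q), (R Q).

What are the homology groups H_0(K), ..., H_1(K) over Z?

We work with the vertex ordering P < Q < R. The simplices of K, each written with vertices in increasing order, are:

  0-simplices (3): P, Q, R
  1-simplices (3): PQ, PR, QR

Hence C_0 ≅ Z^3, C_1 ≅ Z^3.

Boundary ∂_1: C_1 → C_0 sends each edge [p,q] (with p < q) to q − p. For instance
  ∂PQ = Q − P.
This gives a 3×3 integer matrix of rank 2; reducing to Smith normal form yields diagonal entries (1,1).

From H_k ≅ ker(∂_k) / im(∂_{k+1}) we obtain:

  H_0: rank C_0 − rank ∂_1 = 3 − 2 = 1, and the invariant factors of ∂_1 are all 1, so H_0 ≅ Z.
  H_1: rank ker ∂_1 − rank ∂_2 = (3 − 2) − 0 = 1, and there is no ∂_2, so H_1 ≅ Z.

H_0 = Z,  H_1 = Z.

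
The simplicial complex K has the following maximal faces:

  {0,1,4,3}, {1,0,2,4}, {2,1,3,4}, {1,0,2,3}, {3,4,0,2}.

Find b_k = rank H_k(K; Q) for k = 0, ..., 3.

b_0 = 1, b_1 = 0, b_2 = 0, b_3 = 1.

K has 5 vertices, 10 edges, 10 triangles, 5 3-simplices.
rank ∂_0 = 0, rank ∂_1 = 4 ⇒ b_0 = 5 − 0 − 4 = 1; all invariant factors of ∂_1 are 1 so no torsion. So H_0 ≅ Z.
rank ∂_1 = 4, rank ∂_2 = 6 ⇒ b_1 = 10 − 4 − 6 = 0; all invariant factors of ∂_2 are 1 so no torsion. So H_1 ≅ 0.
rank ∂_2 = 6, rank ∂_3 = 4 ⇒ b_2 = 10 − 6 − 4 = 0; all invariant factors of ∂_3 are 1 so no torsion. So H_2 ≅ 0.
rank ∂_3 = 4, rank ∂_4 = 0 ⇒ b_3 = 5 − 4 − 0 = 1. So H_3 ≅ Z.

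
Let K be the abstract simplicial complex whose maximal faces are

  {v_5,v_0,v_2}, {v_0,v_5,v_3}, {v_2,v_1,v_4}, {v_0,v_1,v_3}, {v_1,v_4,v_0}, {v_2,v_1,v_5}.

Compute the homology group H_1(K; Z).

H_1 ≅ Z.

Order the vertices as v_0 < v_1 < v_2 < v_3 < v_4 < v_5. Listing each simplex with vertices in this order, K has dimension 2 with simplices:

  0-simplices (6): [v_0], [v_1], [v_2], [v_3], [v_4], [v_5]
  1-simplices (12): [v_0,v_1], [v_0,v_2], [v_0,v_3], [v_0,v_4], [v_0,v_5], [v_1,v_2], [v_1,v_3], [v_1,v_4], [v_1,v_5], [v_2,v_4], [v_2,v_5], [v_3,v_5]
  2-simplices (6): [v_0,v_1,v_3], [v_0,v_1,v_4], [v_0,v_2,v_5], [v_0,v_3,v_5], [v_1,v_2,v_4], [v_1,v_2,v_5]

so the chain groups are C_0 ≅ Z^6, C_1 ≅ Z^12, C_2 ≅ Z^6.

The boundary map ∂_1: C_1 → C_0 is given by ∂[p,q] = [q] − [p].
The resulting 6×12 matrix has rank 5, and its Smith normal form has invariant factors (1,1,1,1,1).

The boundary map ∂_2: C_2 → C_1 sends each 2-simplex [p,q,r] to [q,r] − [p,r] + [p,q]. For instance
  ∂[v_0,v_1,v_4] = [v_1,v_4] − [v_0,v_4] + [v_0,v_1],
  ∂[v_0,v_3,v_5] = [v_3,v_5] − [v_0,v_5] + [v_0,v_3].
The 12×6 boundary matrix has rank 6 and Smith normal form diag(1,1,1,1,1,1).

Reading off H_k = ker ∂_k / im ∂_{k+1}:

  H_1: rank ker ∂_1 − rank ∂_2 = (12 − 5) − 6 = 1, and the invariant factors of ∂_2 are all 1, so H_1 ≅ Z.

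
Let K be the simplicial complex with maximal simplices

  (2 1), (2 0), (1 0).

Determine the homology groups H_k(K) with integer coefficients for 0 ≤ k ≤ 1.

H_0 = Z,  H_1 = Z.

Take the total order 0 < 1 < 2 on the vertex set. Then K (dimension 1) consists of the simplices:

  0-simplices (3): [0], [1], [2]
  1-simplices (3): [0,1], [0,2], [1,2]

Hence C_0 ≅ Z^3, C_1 ≅ Z^3.

The boundary map ∂_1: C_1 → C_0 maps an edge to its endpoints' difference, ∂[p,q] = q − p.
The 3×3 boundary matrix has rank 2 and Smith normal form diag(1,1).

Reading off H_k = ker ∂_k / im ∂_{k+1}:

  H_0: rank C_0 − rank ∂_1 = 3 − 2 = 1, and the invariant factors of ∂_1 are all 1, so H_0 = Z.
  H_1: rank ker ∂_1 − rank ∂_2 = (3 − 2) − 0 = 1, and there is no ∂_2, so H_1 = Z.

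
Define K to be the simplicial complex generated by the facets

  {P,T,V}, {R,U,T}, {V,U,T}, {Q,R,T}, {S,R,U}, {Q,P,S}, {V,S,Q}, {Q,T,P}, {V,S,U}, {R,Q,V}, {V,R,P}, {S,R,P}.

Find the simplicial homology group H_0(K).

H_0 ≅ Z.

K has 7 vertices, 18 edges, 12 triangles.
rank ∂_0 = 0, rank ∂_1 = 6 ⇒ b_0 = 7 − 0 − 6 = 1; all invariant factors of ∂_1 are 1 so no torsion. So H_0 = Z.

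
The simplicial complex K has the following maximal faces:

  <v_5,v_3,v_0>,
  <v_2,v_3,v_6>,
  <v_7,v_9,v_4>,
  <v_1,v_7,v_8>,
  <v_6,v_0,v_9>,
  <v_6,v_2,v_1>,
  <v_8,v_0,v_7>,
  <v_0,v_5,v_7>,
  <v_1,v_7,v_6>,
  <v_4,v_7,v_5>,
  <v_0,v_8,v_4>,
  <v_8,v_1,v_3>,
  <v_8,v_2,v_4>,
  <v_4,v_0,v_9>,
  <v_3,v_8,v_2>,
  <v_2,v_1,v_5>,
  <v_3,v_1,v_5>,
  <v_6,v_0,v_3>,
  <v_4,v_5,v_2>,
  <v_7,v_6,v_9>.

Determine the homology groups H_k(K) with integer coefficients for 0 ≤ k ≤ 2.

H_0 = Z,  H_1 = Z × Z/2,  H_2 = 0.

Take the total order v_0 < v_1 < v_2 < v_3 < v_4 < v_5 < v_6 < v_7 < v_8 < v_9 on the vertex set. Then K (dimension 2) consists of the simplices:

  0-simplices (10): [v_0], [v_1], [v_2], [v_3], [v_4], [v_5], [v_6], [v_7], [v_8], [v_9]
  1-simplices (30): (30 of them)
  2-simplices (20): (20 of them)

Hence C_0 ≅ Z^10, C_1 ≅ Z^30, C_2 ≅ Z^20.

∂_1: C_1 → C_0 maps an edge to its endpoints' difference, ∂[p,q] = q − p.
The resulting 10×30 matrix has rank 9, and its Smith normal form has invariant factors (1,1,1,1,1,1,1,1,1).

The boundary map ∂_2: C_2 → C_1 sends each 2-simplex [p,q,r] to [q,r] − [p,r] + [p,q]. For instance
  ∂[v_1,v_2,v_5] = [v_2,v_5] − [v_1,v_5] + [v_1,v_2],
  ∂[v_4,v_5,v_7] = [v_5,v_7] − [v_4,v_7] + [v_4,v_5].
This gives a 30×20 integer matrix of rank 20; reducing to Smith normal form yields diagonal entries (1,1,1,1,1,1,1,1,1,1,1,1,1,1,1,1,1,1,1,2).

Computing H_k = (kernel of ∂_k) / (image of ∂_{k+1}):

  H_0: rank C_0 − rank ∂_1 = 10 − 9 = 1, and the invariant factors of ∂_1 are all 1, so H_0 ≅ Z.
  H_1: rank ker ∂_1 − rank ∂_2 = (30 − 9) − 20 = 1, and ∂_2 has invariant factor 2 > 1, so H_1 ≅ Z × Z/2.
  H_2: rank ker ∂_2 − rank ∂_3 = (20 − 20) − 0 = 0, and there is no ∂_3, so H_2 ≅ 0.

(K is a triangulation of the Klein bottle.)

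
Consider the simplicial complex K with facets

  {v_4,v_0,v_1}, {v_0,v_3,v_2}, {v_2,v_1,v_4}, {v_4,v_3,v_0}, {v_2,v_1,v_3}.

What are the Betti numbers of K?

Take the total order v_0 < v_1 < v_2 < v_3 < v_4 on the vertex set. Then K (dimension 2) consists of the simplices:

  0-simplices (5): [v_0], [v_1], [v_2], [v_3], [v_4]
  1-simplices (10): [v_0,v_1], [v_0,v_2], [v_0,v_3], [v_0,v_4], [v_1,v_2], [v_1,v_3], [v_1,v_4], [v_2,v_3], [v_2,v_4], [v_3,v_4]
  2-simplices (5): [v_0,v_1,v_4], [v_0,v_2,v_3], [v_0,v_3,v_4], [v_1,v_2,v_3], [v_1,v_2,v_4]

giving chain groups C_0 ≅ Z^5, C_1 ≅ Z^10, C_2 ≅ Z^5.

∂_1: C_1 → C_0 is given by ∂[p,q] = [q] − [p]. For instance
  ∂[v_0,v_4] = [v_4] − [v_0].
This gives a 5×10 integer matrix of rank 4; reducing to Smith normal form yields diagonal entries (1,1,1,1).

Boundary ∂_2: C_2 → C_1 maps a triangle to the signed sum of its edges. For instance
  ∂[v_0,v_3,v_4] = [v_3,v_4] − [v_0,v_4] + [v_0,v_3],
  ∂[v_1,v_2,v_4] = [v_2,v_4] − [v_1,v_4] + [v_1,v_2].
This gives a 10×5 integer matrix of rank 5; reducing to Smith normal form yields diagonal entries (1,1,1,1,1).

From H_k ≅ ker(∂_k) / im(∂_{k+1}) we obtain:

  H_0: rank C_0 − rank ∂_1 = 5 − 4 = 1, and the invariant factors of ∂_1 are all 1, so H_0 = Z.
  H_1: rank ker ∂_1 − rank ∂_2 = (10 − 4) − 5 = 1, and the invariant factors of ∂_2 are all 1, so H_1 = Z.
  H_2: rank ker ∂_2 − rank ∂_3 = (5 − 5) − 0 = 0, and there is no ∂_3, so H_2 = 0.

Hence the Betti numbers are b_0 = 1, b_1 = 1, b_2 = 0.

b_0 = 1, b_1 = 1, b_2 = 0.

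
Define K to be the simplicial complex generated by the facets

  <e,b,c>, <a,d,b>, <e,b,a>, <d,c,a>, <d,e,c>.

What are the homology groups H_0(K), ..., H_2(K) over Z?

H_0 ≅ Z,  H_1 ≅ Z,  H_2 = 0.

We work with the vertex ordering a < b < c < d < e. The simplices of K, each written with vertices in increasing order, are:

  0-simplices (5): a, b, c, d, e
  1-simplices (10): ab, ac, ad, ae, bc, bd, be, cd, ce, de
  2-simplices (5): abd, abe, acd, bce, cde

giving chain groups C_0 ≅ Z^5, C_1 ≅ Z^10, C_2 ≅ Z^5.

Boundary ∂_1: C_1 → C_0 is given by ∂[p,q] = [q] − [p]. For instance
  ∂de = e − d.
The resulting 5×10 matrix has rank 4, and its Smith normal form has invariant factors (1,1,1,1).

The boundary map ∂_2: C_2 → C_1 sends each 2-simplex [p,q,r] to [q,r] − [p,r] + [p,q]. For instance
  ∂cde = de − ce + cd,
  ∂bce = ce − be + bc.
The 10×5 boundary matrix has rank 5 and Smith normal form diag(1,1,1,1,1).

From H_k ≅ ker(∂_k) / im(∂_{k+1}) we obtain:

  H_0: rank C_0 − rank ∂_1 = 5 − 4 = 1, and the invariant factors of ∂_1 are all 1, so H_0 ≅ Z.
  H_1: rank ker ∂_1 − rank ∂_2 = (10 − 4) − 5 = 1, and the invariant factors of ∂_2 are all 1, so H_1 ≅ Z.
  H_2: rank ker ∂_2 − rank ∂_3 = (5 − 5) − 0 = 0, and there is no ∂_3, so H_2 ≅ 0.

As a check, the Euler characteristic is 5 − 10 + 5 = 0, which agrees with 1 − 1 + 0 = 0.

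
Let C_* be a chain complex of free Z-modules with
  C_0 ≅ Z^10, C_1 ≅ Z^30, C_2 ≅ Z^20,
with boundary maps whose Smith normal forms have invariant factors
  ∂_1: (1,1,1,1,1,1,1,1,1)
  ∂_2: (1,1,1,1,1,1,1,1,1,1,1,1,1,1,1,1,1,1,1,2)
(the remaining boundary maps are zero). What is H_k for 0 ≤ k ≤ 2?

H_0: b_0 = 10 − 0 − 9 = 1; torsion from ∂_1 factors > 1: none. So H_0 = Z.
H_1: b_1 = 30 − 9 − 20 = 1; torsion from ∂_2 factors > 1: [2]. So H_1 = Z ⊕ Z/2.
H_2: b_2 = 20 − 20 − 0 = 0; torsion from ∂_3 factors > 1: none. So H_2 = 0.

H_0 = Z,  H_1 = Z ⊕ Z/2,  H_2 = 0.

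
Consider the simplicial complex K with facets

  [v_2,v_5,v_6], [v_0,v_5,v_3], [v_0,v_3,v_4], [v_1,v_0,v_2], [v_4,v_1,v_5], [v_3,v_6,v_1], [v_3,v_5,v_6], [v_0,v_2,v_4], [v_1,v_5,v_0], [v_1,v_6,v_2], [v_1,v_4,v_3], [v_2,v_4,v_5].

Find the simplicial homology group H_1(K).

Take the total order v_0 < v_1 < v_2 < v_3 < v_4 < v_5 < v_6 on the vertex set. Then K (dimension 2) consists of the simplices:

  0-simplices (7): [v_0], [v_1], [v_2], [v_3], [v_4], [v_5], [v_6]
  1-simplices (18): (18 of them)
  2-simplices (12): (12 of them)

Hence C_0 ≅ Z^7, C_1 ≅ Z^18, C_2 ≅ Z^12.

∂_1: C_1 → C_0 maps an edge to its endpoints' difference, ∂[p,q] = q − p. For instance
  ∂[v_1,v_3] = [v_3] − [v_1].
The 7×18 boundary matrix has rank 6 and Smith normal form diag(1,1,1,1,1,1).

Boundary ∂_2: C_2 → C_1 acts by ∂[p,q,r] = [q,r] − [p,r] + [p,q]. For instance
  ∂[v_0,v_1,v_2] = [v_1,v_2] − [v_0,v_2] + [v_0,v_1],
  ∂[v_1,v_3,v_6] = [v_3,v_6] − [v_1,v_6] + [v_1,v_3].
As a 18×12 matrix over Z this has rank 12, with invariant factors (1,1,1,1,1,1,1,1,1,1,1,2).

Now H_k = ker ∂_k / im ∂_{k+1}, so:

  H_1: rank ker ∂_1 − rank ∂_2 = (18 − 6) − 12 = 0, and ∂_2 has invariant factor 2 > 1, so H_1 = Z/2Z.

H_1 ≅ Z/2Z.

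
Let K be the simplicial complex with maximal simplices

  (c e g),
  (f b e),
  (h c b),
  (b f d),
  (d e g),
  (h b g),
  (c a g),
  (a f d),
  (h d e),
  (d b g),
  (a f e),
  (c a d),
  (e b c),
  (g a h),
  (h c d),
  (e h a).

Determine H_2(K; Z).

H_2 ≅ Z.

Order the vertices as a < b < c < d < e < f < g < h. Listing each simplex with vertices in this order, K has dimension 2 with simplices:

  0-simplices (8): a, b, c, d, e, f, g, h
  1-simplices (24): ac, ad, ae, af, ag, ah, bc, bd, be, bf, bg, bh, cd, ce, cg, ch, de, df, dg, dh, ef, eg, eh, gh
  2-simplices (16): acd, acg, adf, aef, aeh, agh, bce, bch, bdf, bdg, bef, bgh, cdh, ceg, deg, deh

so the chain groups are C_0 ≅ Z^8, C_1 ≅ Z^24, C_2 ≅ Z^16.

∂_1: C_1 → C_0 sends each edge [p,q] (with p < q) to q − p.
As a 8×24 matrix over Z this has rank 7, with invariant factors (1,1,1,1,1,1,1).

∂_2: C_2 → C_1 acts by ∂[p,q,r] = [q,r] − [p,r] + [p,q]. For instance
  ∂bef = ef − bf + be,
  ∂bdf = df − bf + bd.
As a 24×16 matrix over Z this has rank 15, with invariant factors (1,1,1,1,1,1,1,1,1,1,1,1,1,1,1).

From H_k ≅ ker(∂_k) / im(∂_{k+1}) we obtain:

  H_2: rank ker ∂_2 − rank ∂_3 = (16 − 15) − 0 = 1, and there is no ∂_3, so H_2 ≅ Z.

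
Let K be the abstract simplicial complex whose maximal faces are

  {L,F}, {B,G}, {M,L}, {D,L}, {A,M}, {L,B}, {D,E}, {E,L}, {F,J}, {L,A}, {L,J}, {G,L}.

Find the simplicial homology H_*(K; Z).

H_0 = Z,  H_1 = Z^4.

Take the total order A < B < D < E < F < G < J < L < M on the vertex set. Then K (dimension 1) consists of the simplices:

  0-simplices (9): A, B, D, E, F, G, J, L, M
  1-simplices (12): AL, AM, BG, BL, DE, DL, EL, FJ, FL, GL, JL, LM

so the chain groups are C_0 ≅ Z^9, C_1 ≅ Z^12.

∂_1: C_1 → C_0 maps an edge to its endpoints' difference, ∂[p,q] = q − p. For instance
  ∂BG = G − B.
As a 9×12 matrix over Z this has rank 8, with invariant factors (1,1,1,1,1,1,1,1).

Computing H_k = (kernel of ∂_k) / (image of ∂_{k+1}):

  H_0: rank C_0 − rank ∂_1 = 9 − 8 = 1, and the invariant factors of ∂_1 are all 1, so H_0 ≅ Z.
  H_1: rank ker ∂_1 − rank ∂_2 = (12 − 8) − 0 = 4, and there is no ∂_2, so H_1 ≅ Z^4.

As a check, the Euler characteristic is 9 − 12 = -3, which agrees with 1 − 4 = -3.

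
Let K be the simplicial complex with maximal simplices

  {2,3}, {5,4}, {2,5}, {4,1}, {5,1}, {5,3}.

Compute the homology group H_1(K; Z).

H_1 ≅ Z^2.

Take the total order 1 < 2 < 3 < 4 < 5 on the vertex set. Then K (dimension 1) consists of the simplices:

  0-simplices (5): [1], [2], [3], [4], [5]
  1-simplices (6): [1,4], [1,5], [2,3], [2,5], [3,5], [4,5]

Hence C_0 ≅ Z^5, C_1 ≅ Z^6.

∂_1: C_1 → C_0 maps an edge to its endpoints' difference, ∂[p,q] = q − p.
The resulting 5×6 matrix has rank 4, and its Smith normal form has invariant factors (1,1,1,1).

From H_k ≅ ker(∂_k) / im(∂_{k+1}) we obtain:

  H_1: rank ker ∂_1 − rank ∂_2 = (6 − 4) − 0 = 2, and there is no ∂_2, so H_1 = Z^2.

(K is a triangulation of a wedge of 2 circles.)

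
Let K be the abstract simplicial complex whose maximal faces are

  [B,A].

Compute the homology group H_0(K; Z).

We work with the vertex ordering A < B. The simplices of K, each written with vertices in increasing order, are:

  0-simplices (2): A, B
  1-simplices (1): AB

so the chain groups are C_0 ≅ Z^2, C_1 ≅ Z^1.

∂_1: C_1 → C_0 is given by ∂[p,q] = [q] − [p]. For instance
  ∂AB = B − A.
The resulting 2×1 matrix has rank 1, and its Smith normal form has invariant factors (1).

From H_k ≅ ker(∂_k) / im(∂_{k+1}) we obtain:

  H_0: rank C_0 − rank ∂_1 = 2 − 1 = 1, and the invariant factors of ∂_1 are all 1, so H_0 ≅ Z.

H_0 ≅ Z.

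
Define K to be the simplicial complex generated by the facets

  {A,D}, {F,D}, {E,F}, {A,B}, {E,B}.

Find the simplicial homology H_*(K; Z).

Fix the vertex order A < B < D < E < F and write every simplex with vertices in increasing order. Then dim K = 1 and the simplices of K are:

  0-simplices (5): A, B, D, E, F
  1-simplices (5): AB, AD, BE, DF, EF

so the chain groups are C_0 ≅ Z^5, C_1 ≅ Z^5.

∂_1: C_1 → C_0 is given by ∂[p,q] = [q] − [p]. For instance
  ∂DF = F − D.
The resulting 5×5 matrix has rank 4, and its Smith normal form has invariant factors (1,1,1,1).

Reading off H_k = ker ∂_k / im ∂_{k+1}:

  H_0: rank C_0 − rank ∂_1 = 5 − 4 = 1, and the invariant factors of ∂_1 are all 1, so H_0 = Z.
  H_1: rank ker ∂_1 − rank ∂_2 = (5 − 4) − 0 = 1, and there is no ∂_2, so H_1 = Z.

As a check, the Euler characteristic is 5 − 5 = 0, which agrees with 1 − 1 = 0.
(K is a triangulation of the circle S^1.)

H_0 = Z,  H_1 = Z.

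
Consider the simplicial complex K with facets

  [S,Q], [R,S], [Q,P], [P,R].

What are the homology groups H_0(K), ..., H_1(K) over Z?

K has 4 vertices, 4 edges.
rank ∂_0 = 0, rank ∂_1 = 3 ⇒ b_0 = 4 − 0 − 3 = 1; all invariant factors of ∂_1 are 1 so no torsion. So H_0 ≅ Z.
rank ∂_1 = 3, rank ∂_2 = 0 ⇒ b_1 = 4 − 3 − 0 = 1. So H_1 ≅ Z.

H_0 ≅ Z,  H_1 ≅ Z.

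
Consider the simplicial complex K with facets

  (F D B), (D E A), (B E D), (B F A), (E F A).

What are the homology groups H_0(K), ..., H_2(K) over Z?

H_0 = Z,  H_1 = Z,  H_2 = 0.

Fix the vertex order A < B < D < E < F and write every simplex with vertices in increasing order. Then dim K = 2 and the simplices of K are:

  0-simplices (5): A, B, D, E, F
  1-simplices (10): AB, AD, AE, AF, BD, BE, BF, DE, DF, EF
  2-simplices (5): ABF, ADE, AEF, BDE, BDF

giving chain groups C_0 ≅ Z^5, C_1 ≅ Z^10, C_2 ≅ Z^5.

Boundary ∂_1: C_1 → C_0 is given by ∂[p,q] = [q] − [p].
This gives a 5×10 integer matrix of rank 4; reducing to Smith normal form yields diagonal entries (1,1,1,1).

The boundary map ∂_2: C_2 → C_1 maps a triangle to the signed sum of its edges. For instance
  ∂BDE = DE − BE + BD,
  ∂BDF = DF − BF + BD.
As a 10×5 matrix over Z this has rank 5, with invariant factors (1,1,1,1,1).

Now H_k = ker ∂_k / im ∂_{k+1}, so:

  H_0: rank C_0 − rank ∂_1 = 5 − 4 = 1, and the invariant factors of ∂_1 are all 1, so H_0 = Z.
  H_1: rank ker ∂_1 − rank ∂_2 = (10 − 4) − 5 = 1, and the invariant factors of ∂_2 are all 1, so H_1 = Z.
  H_2: rank ker ∂_2 − rank ∂_3 = (5 − 5) − 0 = 0, and there is no ∂_3, so H_2 = 0.

As a check, the Euler characteristic is 5 − 10 + 5 = 0, which agrees with 1 − 1 + 0 = 0.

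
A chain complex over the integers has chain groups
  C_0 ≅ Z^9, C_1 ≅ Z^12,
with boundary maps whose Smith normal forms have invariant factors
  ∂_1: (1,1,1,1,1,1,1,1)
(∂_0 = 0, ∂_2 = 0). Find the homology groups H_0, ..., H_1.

H_0: b_0 = 9 − 0 − 8 = 1; torsion from ∂_1 factors > 1: none. So H_0 ≅ Z.
H_1: b_1 = 12 − 8 − 0 = 4; torsion from ∂_2 factors > 1: none. So H_1 ≅ Z^4.

H_0 ≅ Z,  H_1 ≅ Z^4.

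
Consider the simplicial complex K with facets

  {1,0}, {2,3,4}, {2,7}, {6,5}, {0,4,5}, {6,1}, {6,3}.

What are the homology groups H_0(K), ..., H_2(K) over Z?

H_0 ≅ Z,  H_1 ≅ Z^2,  H_2 = 0.

K has 8 vertices, 11 edges, 2 triangles.
rank ∂_0 = 0, rank ∂_1 = 7 ⇒ b_0 = 8 − 0 − 7 = 1; all invariant factors of ∂_1 are 1 so no torsion. So H_0 ≅ Z.
rank ∂_1 = 7, rank ∂_2 = 2 ⇒ b_1 = 11 − 7 − 2 = 2; all invariant factors of ∂_2 are 1 so no torsion. So H_1 ≅ Z^2.
rank ∂_2 = 2, rank ∂_3 = 0 ⇒ b_2 = 2 − 2 − 0 = 0. So H_2 ≅ 0.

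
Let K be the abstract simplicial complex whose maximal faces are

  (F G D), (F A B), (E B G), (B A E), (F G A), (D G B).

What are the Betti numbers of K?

b_0 = 1, b_1 = 1, b_2 = 0.

Order the vertices as A < B < D < E < F < G. Listing each simplex with vertices in this order, K has dimension 2 with simplices:

  0-simplices (6): A, B, D, E, F, G
  1-simplices (12): AB, AE, AF, AG, BD, BE, BF, BG, DF, DG, EG, FG
  2-simplices (6): ABE, ABF, AFG, BDG, BEG, DFG

giving chain groups C_0 ≅ Z^6, C_1 ≅ Z^12, C_2 ≅ Z^6.

Boundary ∂_1: C_1 → C_0 is given by ∂[p,q] = [q] − [p]. For instance
  ∂DG = G − D.
This gives a 6×12 integer matrix of rank 5; reducing to Smith normal form yields diagonal entries (1,1,1,1,1).

The boundary map ∂_2: C_2 → C_1 acts by ∂[p,q,r] = [q,r] − [p,r] + [p,q]. For instance
  ∂ABE = BE − AE + AB,
  ∂BDG = DG − BG + BD.
The resulting 12×6 matrix has rank 6, and its Smith normal form has invariant factors (1,1,1,1,1,1).

From H_k ≅ ker(∂_k) / im(∂_{k+1}) we obtain:

  H_0: rank C_0 − rank ∂_1 = 6 − 5 = 1, and the invariant factors of ∂_1 are all 1, so H_0 ≅ Z.
  H_1: rank ker ∂_1 − rank ∂_2 = (12 − 5) − 6 = 1, and the invariant factors of ∂_2 are all 1, so H_1 ≅ Z.
  H_2: rank ker ∂_2 − rank ∂_3 = (6 − 6) − 0 = 0, and there is no ∂_3, so H_2 ≅ 0.

As a check, the Euler characteristic is 6 − 12 + 6 = 0, which agrees with 1 − 1 + 0 = 0.
(K is a triangulation of the cylinder S^1 x I.)

Hence the Betti numbers are b_0 = 1, b_1 = 1, b_2 = 0.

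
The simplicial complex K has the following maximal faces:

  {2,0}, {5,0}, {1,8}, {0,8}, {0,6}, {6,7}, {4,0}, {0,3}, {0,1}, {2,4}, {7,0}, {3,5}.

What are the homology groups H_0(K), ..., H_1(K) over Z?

Take the total order 0 < 1 < 2 < 3 < 4 < 5 < 6 < 7 < 8 on the vertex set. Then K (dimension 1) consists of the simplices:

  0-simplices (9): [0], [1], [2], [3], [4], [5], [6], [7], [8]
  1-simplices (12): [0,1], [0,2], [0,3], [0,4], [0,5], [0,6], [0,7], [0,8], [1,8], [2,4], [3,5], [6,7]

so the chain groups are C_0 ≅ Z^9, C_1 ≅ Z^12.

∂_1: C_1 → C_0 is given by ∂[p,q] = [q] − [p]. For instance
  ∂[0,3] = [3] − [0].
The resulting 9×12 matrix has rank 8, and its Smith normal form has invariant factors (1,1,1,1,1,1,1,1).

Computing H_k = (kernel of ∂_k) / (image of ∂_{k+1}):

  H_0: rank C_0 − rank ∂_1 = 9 − 8 = 1, and the invariant factors of ∂_1 are all 1, so H_0 = Z.
  H_1: rank ker ∂_1 − rank ∂_2 = (12 − 8) − 0 = 4, and there is no ∂_2, so H_1 = Z^4.

H_0 = Z,  H_1 = Z^4.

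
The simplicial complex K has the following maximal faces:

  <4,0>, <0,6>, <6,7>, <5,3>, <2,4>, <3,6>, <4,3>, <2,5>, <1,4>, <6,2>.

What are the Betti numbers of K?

Order the vertices as 0 < 1 < 2 < 3 < 4 < 5 < 6 < 7. Listing each simplex with vertices in this order, K has dimension 1 with simplices:

  0-simplices (8): [0], [1], [2], [3], [4], [5], [6], [7]
  1-simplices (10): [0,4], [0,6], [1,4], [2,4], [2,5], [2,6], [3,4], [3,5], [3,6], [6,7]

giving chain groups C_0 ≅ Z^8, C_1 ≅ Z^10.

The boundary map ∂_1: C_1 → C_0 is given by ∂[p,q] = [q] − [p].
This gives a 8×10 integer matrix of rank 7; reducing to Smith normal form yields diagonal entries (1,1,1,1,1,1,1).

Computing H_k = (kernel of ∂_k) / (image of ∂_{k+1}):

  H_0: rank C_0 − rank ∂_1 = 8 − 7 = 1, and the invariant factors of ∂_1 are all 1, so H_0 ≅ Z.
  H_1: rank ker ∂_1 − rank ∂_2 = (10 − 7) − 0 = 3, and there is no ∂_2, so H_1 ≅ Z^3.

Hence the Betti numbers are b_0 = 1, b_1 = 3.

b_0 = 1, b_1 = 3.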